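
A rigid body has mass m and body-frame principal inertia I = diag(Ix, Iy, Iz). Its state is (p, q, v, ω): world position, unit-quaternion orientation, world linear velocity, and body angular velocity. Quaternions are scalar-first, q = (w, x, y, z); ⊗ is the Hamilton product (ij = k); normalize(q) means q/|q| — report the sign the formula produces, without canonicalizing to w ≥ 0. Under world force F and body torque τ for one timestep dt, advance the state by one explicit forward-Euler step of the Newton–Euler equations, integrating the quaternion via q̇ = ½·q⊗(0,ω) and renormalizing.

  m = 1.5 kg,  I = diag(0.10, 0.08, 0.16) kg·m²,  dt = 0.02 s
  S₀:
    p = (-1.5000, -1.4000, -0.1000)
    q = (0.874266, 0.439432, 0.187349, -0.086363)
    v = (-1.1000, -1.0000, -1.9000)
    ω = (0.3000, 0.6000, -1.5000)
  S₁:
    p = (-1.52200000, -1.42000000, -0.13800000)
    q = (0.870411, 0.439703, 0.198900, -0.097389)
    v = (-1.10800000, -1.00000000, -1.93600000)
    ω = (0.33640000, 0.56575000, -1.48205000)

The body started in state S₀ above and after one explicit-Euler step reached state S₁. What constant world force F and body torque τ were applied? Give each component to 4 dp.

F = (-0.6000, 0.0000, -2.7000)
τ = (0.1100, -0.1100, 0.1400)

v₁ − v₀ = (-0.00800000, 0.00000000, -0.03600000)
m·(v₁−v₀)/dt = (-0.6000, 0.0000, -2.7000)
Δω = ω₁−ω₀ = (0.03640000, -0.03425000, 0.01795000)
I·α + gyro = (0.1100, -0.1100, 0.1400)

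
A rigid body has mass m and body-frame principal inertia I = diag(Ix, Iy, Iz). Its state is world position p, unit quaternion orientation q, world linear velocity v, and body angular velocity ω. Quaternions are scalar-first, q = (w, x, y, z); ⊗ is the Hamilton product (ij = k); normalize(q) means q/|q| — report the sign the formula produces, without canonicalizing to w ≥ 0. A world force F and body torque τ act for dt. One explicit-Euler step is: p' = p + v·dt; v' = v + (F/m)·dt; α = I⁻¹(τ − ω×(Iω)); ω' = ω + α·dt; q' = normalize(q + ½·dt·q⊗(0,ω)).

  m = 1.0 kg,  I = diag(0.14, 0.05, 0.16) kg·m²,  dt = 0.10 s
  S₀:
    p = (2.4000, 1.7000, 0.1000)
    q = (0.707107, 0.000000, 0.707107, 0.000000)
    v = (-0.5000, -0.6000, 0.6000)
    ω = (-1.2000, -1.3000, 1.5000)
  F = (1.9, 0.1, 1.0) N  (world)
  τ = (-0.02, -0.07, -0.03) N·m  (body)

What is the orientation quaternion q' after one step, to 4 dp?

q' = (0.7481, 0.0105, 0.6567, 0.0948)

2q̇ = q⊗(0,ω) = (0.9192391, 0.2121321, -0.9192391, 1.9091889)
q + ½dt·q⊗(0,ω), renormalized = (0.7481, 0.0105, 0.6567, 0.0948)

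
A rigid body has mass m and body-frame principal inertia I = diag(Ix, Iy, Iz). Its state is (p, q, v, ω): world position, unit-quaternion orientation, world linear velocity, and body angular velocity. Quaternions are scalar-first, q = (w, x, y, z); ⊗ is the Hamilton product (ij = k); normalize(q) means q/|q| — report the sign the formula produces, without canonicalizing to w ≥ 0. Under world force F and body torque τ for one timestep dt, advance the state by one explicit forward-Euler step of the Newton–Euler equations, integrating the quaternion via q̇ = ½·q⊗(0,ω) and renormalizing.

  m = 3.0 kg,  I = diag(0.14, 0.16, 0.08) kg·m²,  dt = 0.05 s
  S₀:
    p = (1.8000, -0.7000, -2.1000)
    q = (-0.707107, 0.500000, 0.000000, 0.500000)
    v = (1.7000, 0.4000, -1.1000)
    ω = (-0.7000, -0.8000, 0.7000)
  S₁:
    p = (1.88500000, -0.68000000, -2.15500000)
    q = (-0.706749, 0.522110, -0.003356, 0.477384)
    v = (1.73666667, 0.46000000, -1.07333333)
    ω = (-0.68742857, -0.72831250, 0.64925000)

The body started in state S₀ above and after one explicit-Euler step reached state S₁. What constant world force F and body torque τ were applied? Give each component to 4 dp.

ω₁ − ω₀ = (0.01257143, 0.07168750, -0.05075000)
τ = I·(Δω/dt) + ω₀×(Iω₀) = (0.0800, 0.2000, -0.0700)
Δv = v₁−v₀ = (0.03666667, 0.06000000, 0.02666667)
m·(v₁−v₀)/dt = (2.2000, 3.6000, 1.6000)

F = (2.2000, 3.6000, 1.6000)
τ = (0.0800, 0.2000, -0.0700)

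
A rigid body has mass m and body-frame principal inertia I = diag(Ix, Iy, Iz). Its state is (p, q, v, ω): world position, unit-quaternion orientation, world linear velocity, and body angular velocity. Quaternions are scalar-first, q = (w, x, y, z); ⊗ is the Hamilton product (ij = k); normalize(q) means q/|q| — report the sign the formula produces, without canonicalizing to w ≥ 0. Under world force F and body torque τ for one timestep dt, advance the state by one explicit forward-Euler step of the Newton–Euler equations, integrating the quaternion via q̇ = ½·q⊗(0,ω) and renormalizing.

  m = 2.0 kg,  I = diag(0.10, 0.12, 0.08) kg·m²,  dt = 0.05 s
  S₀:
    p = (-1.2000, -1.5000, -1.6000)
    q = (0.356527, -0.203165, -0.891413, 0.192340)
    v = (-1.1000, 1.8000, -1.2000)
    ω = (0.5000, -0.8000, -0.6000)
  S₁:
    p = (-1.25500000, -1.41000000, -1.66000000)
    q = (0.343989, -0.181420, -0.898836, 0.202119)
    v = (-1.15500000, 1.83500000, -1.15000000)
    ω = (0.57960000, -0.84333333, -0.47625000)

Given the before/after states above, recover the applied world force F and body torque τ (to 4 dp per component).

F = (-2.2000, 1.4000, 2.0000)
τ = (0.1400, -0.1100, 0.1900)

Δω = ω₁−ω₀ = (0.07960000, -0.04333333, 0.12375000)
applied torque τ = (0.1400, -0.1100, 0.1900)
Δv = v₁−v₀ = (-0.05500000, 0.03500000, 0.05000000)
F = m·Δv/dt = (-2.2000, 1.4000, 2.0000)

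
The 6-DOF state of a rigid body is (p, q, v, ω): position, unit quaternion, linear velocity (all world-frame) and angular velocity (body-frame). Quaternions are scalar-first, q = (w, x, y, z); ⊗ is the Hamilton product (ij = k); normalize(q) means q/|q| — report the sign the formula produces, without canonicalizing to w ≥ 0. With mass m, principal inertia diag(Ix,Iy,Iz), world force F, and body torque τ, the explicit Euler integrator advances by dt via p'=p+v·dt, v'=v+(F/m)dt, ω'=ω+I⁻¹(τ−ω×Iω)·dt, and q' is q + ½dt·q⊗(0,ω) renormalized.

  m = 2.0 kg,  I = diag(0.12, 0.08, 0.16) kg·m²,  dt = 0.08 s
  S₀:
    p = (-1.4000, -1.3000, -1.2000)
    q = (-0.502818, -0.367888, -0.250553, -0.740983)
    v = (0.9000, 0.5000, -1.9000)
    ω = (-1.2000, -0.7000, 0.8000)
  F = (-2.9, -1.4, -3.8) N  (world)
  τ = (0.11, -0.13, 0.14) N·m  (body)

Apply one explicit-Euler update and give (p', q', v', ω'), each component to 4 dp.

precession coupling ω×(Iω) = (-0.0448, 0.0384, -0.0336)
(τ − ω×Iω)/I = (1.2900, -2.1050, 1.0850)
ω + α·dt = (-1.0968, -0.8684, 0.8868)
Hamilton product q⊗(0,ω) = (-0.0240663, -0.1157489, 1.5354626, -0.4453964)
q + ½dt·q⊗(0,ω), renormalized = (-0.5027, -0.3718, -0.1887, -0.7572)
new position p' = (-1.3280, -1.2600, -1.3520)
v' = v + a·dt = (0.7840, 0.4440, -2.0520)

p' = (-1.3280, -1.2600, -1.3520)
q' = (-0.5027, -0.3718, -0.1887, -0.7572)
v' = (0.7840, 0.4440, -2.0520)
ω' = (-1.0968, -0.8684, 0.8868)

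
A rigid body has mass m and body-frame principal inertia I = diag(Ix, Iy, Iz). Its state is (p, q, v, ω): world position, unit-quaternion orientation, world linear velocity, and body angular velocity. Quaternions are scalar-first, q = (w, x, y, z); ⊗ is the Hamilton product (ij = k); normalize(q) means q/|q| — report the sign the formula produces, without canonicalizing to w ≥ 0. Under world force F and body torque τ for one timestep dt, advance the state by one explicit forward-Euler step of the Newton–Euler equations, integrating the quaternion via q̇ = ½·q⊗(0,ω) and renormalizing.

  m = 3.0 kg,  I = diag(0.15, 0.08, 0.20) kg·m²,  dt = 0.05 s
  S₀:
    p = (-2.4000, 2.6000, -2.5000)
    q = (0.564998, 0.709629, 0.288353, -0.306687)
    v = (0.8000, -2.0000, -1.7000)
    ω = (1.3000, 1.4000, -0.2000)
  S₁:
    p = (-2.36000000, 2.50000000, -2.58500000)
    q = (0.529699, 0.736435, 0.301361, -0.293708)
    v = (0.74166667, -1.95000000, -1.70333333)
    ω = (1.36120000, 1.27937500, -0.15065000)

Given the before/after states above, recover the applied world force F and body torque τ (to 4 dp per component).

F = (-3.5000, 3.0000, -0.2000)
τ = (0.1500, -0.1800, 0.0700)

rate change Δω = (0.06120000, -0.12062500, 0.04935000)
gyro term ω₀×Iω₀ = (-0.0336, 0.0130, -0.1274)
applied torque τ = (0.1500, -0.1800, 0.0700)
velocity change Δv = (-0.05833333, 0.05000000, -0.00333333)
applied force F = (-3.5000, 3.0000, -0.2000)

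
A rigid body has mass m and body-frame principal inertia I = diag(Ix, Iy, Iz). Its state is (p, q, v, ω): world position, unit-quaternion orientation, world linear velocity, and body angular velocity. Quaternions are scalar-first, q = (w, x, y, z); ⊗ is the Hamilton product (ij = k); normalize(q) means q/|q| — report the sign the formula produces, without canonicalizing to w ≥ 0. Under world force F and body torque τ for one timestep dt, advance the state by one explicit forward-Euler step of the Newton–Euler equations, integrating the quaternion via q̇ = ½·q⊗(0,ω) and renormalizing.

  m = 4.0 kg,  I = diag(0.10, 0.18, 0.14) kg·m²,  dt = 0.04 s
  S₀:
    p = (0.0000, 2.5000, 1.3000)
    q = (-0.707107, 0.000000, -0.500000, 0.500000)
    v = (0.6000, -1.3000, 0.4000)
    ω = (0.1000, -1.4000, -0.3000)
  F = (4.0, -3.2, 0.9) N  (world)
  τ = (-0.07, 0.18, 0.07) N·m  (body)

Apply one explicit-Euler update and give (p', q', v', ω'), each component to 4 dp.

p' = (0.0240, 2.4480, 1.3160)
q' = (-0.7178, 0.0156, -0.4790, 0.5050)
v' = (0.6400, -1.3320, 0.4090)
ω' = (0.0787, -1.3603, -0.2768)

(τ − ω×Iω)/I = (-0.5320, 0.9933, 0.5800)
ω + α·dt = (0.0787, -1.3603, -0.2768)
2q̇ = q⊗(0,ω) = (-0.5500000, 0.7792893, 1.0399498, 0.2621321)
q + ½dt·q⊗(0,ω), renormalized = (-0.7178, 0.0156, -0.4790, 0.5050)
a = (1.0000, -0.8000, 0.2250)
p' = p + v·dt = (0.0240, 2.4480, 1.3160)
new velocity v' = (0.6400, -1.3320, 0.4090)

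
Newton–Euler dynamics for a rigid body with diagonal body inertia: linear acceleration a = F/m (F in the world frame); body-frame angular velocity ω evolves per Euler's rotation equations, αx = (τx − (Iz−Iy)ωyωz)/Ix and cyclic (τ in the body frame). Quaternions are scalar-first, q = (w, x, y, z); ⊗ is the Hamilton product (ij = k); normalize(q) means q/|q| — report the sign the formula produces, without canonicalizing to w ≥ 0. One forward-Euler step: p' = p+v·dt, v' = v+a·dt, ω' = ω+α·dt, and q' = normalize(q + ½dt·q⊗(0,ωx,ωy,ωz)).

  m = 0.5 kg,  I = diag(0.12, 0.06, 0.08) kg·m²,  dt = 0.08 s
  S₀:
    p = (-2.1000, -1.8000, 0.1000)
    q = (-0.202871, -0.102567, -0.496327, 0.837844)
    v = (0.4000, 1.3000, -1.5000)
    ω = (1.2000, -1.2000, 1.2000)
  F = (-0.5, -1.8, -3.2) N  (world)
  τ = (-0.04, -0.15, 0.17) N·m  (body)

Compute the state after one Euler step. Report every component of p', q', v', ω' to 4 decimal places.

ω×(Iω) gyroscopic = (-0.0288, 0.0576, 0.0864)
α = I⁻¹(τ − ω×Iω) = (-0.0933, -3.4600, 1.0450)
ω' = ω + α·dt = (1.1925, -1.4768, 1.2836)
q⊗(0,ω) = (-1.4779248, 0.1663752, 1.3719384, 0.4752276)
q' = normalize(q + ½dt·q⊗(0,ω)) = (-0.2611, -0.0956, -0.4399, 0.8539)
a = F/m = (-1.0000, -3.6000, -6.4000)
p + v·dt = (-2.0680, -1.6960, -0.0200)
v + (F/m)dt = (0.3200, 1.0120, -2.0120)

p' = (-2.0680, -1.6960, -0.0200)
q' = (-0.2611, -0.0956, -0.4399, 0.8539)
v' = (0.3200, 1.0120, -2.0120)
ω' = (1.1925, -1.4768, 1.2836)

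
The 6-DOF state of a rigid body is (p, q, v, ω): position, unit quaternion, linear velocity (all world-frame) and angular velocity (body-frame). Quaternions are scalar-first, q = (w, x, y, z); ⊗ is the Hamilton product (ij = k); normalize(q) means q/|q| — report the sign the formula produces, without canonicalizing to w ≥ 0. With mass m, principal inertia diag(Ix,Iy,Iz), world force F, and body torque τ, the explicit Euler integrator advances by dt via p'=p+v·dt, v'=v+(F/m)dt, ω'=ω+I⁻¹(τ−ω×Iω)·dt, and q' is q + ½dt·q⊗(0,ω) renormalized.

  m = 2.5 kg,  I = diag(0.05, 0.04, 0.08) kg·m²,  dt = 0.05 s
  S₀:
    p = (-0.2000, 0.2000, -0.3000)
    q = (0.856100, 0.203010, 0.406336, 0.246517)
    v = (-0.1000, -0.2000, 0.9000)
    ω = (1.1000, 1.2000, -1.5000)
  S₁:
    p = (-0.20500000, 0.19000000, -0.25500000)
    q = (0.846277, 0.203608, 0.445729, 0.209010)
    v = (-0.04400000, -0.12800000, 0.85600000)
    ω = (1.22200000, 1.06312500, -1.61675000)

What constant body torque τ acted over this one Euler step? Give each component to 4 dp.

τ = (0.0500, -0.0600, -0.2000)

Δω = ω₁−ω₀ = (0.12200000, -0.13687500, -0.11675000)
I·α + gyro = (0.0500, -0.0600, -0.2000)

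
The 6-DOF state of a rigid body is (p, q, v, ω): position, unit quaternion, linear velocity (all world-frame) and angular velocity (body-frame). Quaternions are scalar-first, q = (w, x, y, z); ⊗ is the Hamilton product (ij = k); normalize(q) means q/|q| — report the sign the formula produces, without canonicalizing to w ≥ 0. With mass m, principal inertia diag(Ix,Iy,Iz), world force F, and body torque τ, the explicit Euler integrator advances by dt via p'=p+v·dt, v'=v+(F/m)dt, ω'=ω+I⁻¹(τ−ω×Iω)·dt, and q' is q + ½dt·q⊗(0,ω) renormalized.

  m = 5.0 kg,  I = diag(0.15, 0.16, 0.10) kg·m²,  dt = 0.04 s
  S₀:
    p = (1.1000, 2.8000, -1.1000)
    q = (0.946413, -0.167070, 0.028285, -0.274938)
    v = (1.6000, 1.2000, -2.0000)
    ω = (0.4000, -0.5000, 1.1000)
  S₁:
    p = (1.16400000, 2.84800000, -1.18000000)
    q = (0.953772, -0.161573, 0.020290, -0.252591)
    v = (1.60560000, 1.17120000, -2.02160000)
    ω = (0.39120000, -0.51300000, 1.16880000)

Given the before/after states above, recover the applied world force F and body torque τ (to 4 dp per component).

v₁ − v₀ = (0.00560000, -0.02880000, -0.02160000)
applied force F = (0.7000, -3.6000, -2.7000)
rate change Δω = (-0.00880000, -0.01300000, 0.06880000)
I·α + gyro = (0.0000, -0.0300, 0.1700)

F = (0.7000, -3.6000, -2.7000)
τ = (0.0000, -0.0300, 0.1700)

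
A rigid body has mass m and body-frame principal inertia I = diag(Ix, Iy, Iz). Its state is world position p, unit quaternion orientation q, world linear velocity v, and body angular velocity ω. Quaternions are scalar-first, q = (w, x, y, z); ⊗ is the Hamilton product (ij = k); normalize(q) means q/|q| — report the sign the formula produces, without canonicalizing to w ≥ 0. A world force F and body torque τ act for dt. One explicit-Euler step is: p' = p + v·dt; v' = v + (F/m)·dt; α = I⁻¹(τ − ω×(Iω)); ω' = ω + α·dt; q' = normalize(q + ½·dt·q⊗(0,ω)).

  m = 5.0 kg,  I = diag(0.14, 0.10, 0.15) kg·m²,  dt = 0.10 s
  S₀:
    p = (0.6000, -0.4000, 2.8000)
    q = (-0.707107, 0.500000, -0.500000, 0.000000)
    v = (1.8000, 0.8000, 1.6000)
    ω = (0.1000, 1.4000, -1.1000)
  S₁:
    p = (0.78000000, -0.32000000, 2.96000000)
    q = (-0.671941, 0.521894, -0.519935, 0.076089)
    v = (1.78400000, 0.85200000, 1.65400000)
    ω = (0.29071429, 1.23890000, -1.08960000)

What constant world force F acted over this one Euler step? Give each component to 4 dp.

v₁ − v₀ = (-0.01600000, 0.05200000, 0.05400000)
F = m·Δv/dt = (-0.8000, 2.6000, 2.7000)

F = (-0.8000, 2.6000, 2.7000)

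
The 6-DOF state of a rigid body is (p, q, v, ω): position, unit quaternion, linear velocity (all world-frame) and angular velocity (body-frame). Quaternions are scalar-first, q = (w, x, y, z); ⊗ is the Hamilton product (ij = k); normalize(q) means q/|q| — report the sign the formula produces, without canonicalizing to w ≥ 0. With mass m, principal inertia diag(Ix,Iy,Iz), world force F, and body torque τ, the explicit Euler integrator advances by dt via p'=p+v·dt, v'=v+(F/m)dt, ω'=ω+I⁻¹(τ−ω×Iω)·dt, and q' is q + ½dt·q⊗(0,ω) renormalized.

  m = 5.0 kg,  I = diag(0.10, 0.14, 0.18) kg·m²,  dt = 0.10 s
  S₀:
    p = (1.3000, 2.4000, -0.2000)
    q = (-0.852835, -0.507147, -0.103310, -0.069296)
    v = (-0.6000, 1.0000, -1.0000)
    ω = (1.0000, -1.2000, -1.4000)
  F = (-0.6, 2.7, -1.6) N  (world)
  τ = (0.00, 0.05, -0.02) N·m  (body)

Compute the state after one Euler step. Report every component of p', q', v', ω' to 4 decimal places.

a = (-0.1200, 0.5400, -0.3200)
p' = p + v·dt = (1.2400, 2.5000, -0.3000)
v + (F/m)dt = (-0.6120, 1.0540, -1.0320)
ω×(Iω) gyroscopic = (0.0672, 0.1120, -0.0480)
angular accel α = (-0.6720, -0.4429, 0.1556)
ω' = ω + α·dt = (0.9328, -1.2443, -1.3844)
Hamilton product q⊗(0,ω) = (0.2861606, -0.7913562, 0.2441002, 1.9058554)
q + ½dt·q⊗(0,ω), renormalized = (-0.8340, -0.5437, -0.0906, 0.0259)

p' = (1.2400, 2.5000, -0.3000)
q' = (-0.8340, -0.5437, -0.0906, 0.0259)
v' = (-0.6120, 1.0540, -1.0320)
ω' = (0.9328, -1.2443, -1.3844)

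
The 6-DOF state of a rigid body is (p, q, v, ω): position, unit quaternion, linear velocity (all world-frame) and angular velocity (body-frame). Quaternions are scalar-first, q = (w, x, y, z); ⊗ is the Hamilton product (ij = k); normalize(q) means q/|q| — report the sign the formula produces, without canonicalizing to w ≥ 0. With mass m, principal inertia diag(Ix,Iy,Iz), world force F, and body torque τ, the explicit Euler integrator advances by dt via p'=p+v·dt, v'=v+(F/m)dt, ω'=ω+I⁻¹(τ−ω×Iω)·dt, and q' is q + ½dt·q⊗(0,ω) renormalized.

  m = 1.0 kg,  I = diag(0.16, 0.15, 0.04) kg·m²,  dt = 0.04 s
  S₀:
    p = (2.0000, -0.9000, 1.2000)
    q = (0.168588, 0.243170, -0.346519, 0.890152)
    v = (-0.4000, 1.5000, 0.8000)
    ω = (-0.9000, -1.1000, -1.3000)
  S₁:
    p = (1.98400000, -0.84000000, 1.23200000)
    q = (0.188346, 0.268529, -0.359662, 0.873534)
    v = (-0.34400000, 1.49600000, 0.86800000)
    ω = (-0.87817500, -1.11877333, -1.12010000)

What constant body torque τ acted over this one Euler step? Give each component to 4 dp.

τ = (-0.0700, 0.0700, 0.1700)

ω₁ − ω₀ = (0.02182500, -0.01877333, 0.17990000)
ω₀×(Iω₀) = (-0.1573, 0.1404, -0.0099)
τ = I·(Δω/dt) + ω₀×(Iω₀) = (-0.0700, 0.0700, 0.1700)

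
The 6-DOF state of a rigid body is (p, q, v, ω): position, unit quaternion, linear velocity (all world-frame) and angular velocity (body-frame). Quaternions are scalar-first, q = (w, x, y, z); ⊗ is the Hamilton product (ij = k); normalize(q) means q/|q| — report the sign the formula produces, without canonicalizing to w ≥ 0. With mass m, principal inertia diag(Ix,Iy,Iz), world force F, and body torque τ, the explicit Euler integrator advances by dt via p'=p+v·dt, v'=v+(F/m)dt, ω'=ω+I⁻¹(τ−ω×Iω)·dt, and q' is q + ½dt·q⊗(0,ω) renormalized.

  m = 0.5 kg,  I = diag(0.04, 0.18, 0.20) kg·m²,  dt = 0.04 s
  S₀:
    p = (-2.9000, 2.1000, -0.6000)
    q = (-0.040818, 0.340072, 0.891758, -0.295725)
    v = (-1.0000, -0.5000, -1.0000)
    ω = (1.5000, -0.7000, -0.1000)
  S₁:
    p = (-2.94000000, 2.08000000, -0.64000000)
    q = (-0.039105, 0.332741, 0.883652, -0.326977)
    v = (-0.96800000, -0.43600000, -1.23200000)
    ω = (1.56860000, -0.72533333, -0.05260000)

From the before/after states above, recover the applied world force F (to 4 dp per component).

F = (0.4000, 0.8000, -2.9000)

Δv = v₁−v₀ = (0.03200000, 0.06400000, -0.23200000)
applied force F = (0.4000, 0.8000, -2.9000)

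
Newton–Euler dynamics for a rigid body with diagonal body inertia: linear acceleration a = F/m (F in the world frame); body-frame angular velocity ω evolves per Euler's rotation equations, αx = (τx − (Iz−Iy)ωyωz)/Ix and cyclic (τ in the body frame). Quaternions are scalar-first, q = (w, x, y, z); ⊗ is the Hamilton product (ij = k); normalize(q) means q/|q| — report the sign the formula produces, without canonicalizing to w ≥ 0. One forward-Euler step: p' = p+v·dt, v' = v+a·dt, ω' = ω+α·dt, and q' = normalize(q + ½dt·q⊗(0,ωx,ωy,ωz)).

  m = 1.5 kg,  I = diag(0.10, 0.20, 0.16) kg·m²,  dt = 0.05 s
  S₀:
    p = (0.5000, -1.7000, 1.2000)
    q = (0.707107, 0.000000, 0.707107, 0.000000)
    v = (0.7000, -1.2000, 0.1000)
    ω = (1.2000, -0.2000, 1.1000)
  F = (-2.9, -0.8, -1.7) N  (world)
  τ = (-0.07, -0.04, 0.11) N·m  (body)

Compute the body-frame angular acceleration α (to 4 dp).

α = (-0.7880, 0.1960, 0.8375)

precession coupling ω×(Iω) = (0.0088, -0.0792, -0.0240)
(τ − ω×Iω)/I = (-0.7880, 0.1960, 0.8375)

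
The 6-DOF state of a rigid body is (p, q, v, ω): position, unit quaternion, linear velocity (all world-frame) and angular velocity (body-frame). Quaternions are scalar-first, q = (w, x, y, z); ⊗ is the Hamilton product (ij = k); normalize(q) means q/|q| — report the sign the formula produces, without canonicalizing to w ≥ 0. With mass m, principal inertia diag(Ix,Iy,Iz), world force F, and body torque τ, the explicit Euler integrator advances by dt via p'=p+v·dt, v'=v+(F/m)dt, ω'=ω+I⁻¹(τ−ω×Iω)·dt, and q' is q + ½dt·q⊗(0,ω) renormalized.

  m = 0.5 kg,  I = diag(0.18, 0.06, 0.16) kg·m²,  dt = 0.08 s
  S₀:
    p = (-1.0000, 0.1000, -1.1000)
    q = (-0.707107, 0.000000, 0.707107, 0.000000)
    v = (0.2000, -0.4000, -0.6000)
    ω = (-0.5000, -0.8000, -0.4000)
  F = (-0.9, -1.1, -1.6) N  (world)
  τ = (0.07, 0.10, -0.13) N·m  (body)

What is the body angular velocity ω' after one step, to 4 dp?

precession coupling ω×(Iω) = (0.0320, 0.0040, -0.0480)
(τ − ω×Iω)/I = (0.2111, 1.6000, -0.5125)
ω + α·dt = (-0.4831, -0.6720, -0.4410)

ω' = (-0.4831, -0.6720, -0.4410)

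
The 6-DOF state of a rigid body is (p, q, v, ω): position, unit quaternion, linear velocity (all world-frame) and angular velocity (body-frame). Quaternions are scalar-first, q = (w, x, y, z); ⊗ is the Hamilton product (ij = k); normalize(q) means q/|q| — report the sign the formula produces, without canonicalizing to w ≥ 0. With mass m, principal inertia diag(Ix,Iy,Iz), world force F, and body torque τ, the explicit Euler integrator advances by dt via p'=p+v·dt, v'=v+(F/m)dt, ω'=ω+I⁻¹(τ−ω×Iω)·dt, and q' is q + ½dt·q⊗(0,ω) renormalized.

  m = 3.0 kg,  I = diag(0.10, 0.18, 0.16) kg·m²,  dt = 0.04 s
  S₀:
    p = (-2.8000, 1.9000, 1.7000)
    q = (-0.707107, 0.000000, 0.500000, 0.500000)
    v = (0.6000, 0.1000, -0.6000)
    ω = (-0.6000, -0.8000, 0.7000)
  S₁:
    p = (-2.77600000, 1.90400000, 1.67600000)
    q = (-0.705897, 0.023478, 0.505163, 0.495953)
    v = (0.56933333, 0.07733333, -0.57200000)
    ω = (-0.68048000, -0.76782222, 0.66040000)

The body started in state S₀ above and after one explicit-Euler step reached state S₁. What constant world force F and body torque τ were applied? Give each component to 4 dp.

F = (-2.3000, -1.7000, 2.1000)
τ = (-0.1900, 0.1700, -0.1200)

rate change Δω = (-0.08048000, 0.03217778, -0.03960000)
precession coupling = (0.0112, 0.0252, 0.0384)
I·α + gyro = (-0.1900, 0.1700, -0.1200)
velocity change Δv = (-0.03066667, -0.02266667, 0.02800000)
applied force F = (-2.3000, -1.7000, 2.1000)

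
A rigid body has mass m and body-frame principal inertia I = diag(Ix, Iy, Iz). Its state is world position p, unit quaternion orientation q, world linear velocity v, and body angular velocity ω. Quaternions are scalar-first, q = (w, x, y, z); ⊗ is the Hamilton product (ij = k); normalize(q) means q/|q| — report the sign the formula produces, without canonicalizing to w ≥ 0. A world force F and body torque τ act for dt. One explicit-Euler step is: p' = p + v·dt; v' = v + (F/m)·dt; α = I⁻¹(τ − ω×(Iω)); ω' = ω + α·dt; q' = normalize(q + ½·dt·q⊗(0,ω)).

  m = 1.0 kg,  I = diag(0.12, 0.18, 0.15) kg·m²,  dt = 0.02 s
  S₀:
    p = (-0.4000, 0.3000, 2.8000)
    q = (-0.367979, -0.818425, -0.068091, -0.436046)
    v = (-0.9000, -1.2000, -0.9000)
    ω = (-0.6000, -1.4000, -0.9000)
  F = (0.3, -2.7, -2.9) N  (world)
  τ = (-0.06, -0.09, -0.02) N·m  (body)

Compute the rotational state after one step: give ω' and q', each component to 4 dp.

ω' = (-0.6037, -1.4082, -0.9094)
q' = (-0.3777, -0.8216, -0.0677, -0.4216)

angular accel α = (-0.1850, -0.4100, -0.4693)
new body rate ω' = (-0.6037, -1.4082, -0.9094)
2q̇ = q⊗(0,ω) = (-0.9788238, -0.3283951, 0.0402157, 1.4361215)
q' = normalize(q + ½dt·q⊗(0,ω)) = (-0.3777, -0.8216, -0.0677, -0.4216)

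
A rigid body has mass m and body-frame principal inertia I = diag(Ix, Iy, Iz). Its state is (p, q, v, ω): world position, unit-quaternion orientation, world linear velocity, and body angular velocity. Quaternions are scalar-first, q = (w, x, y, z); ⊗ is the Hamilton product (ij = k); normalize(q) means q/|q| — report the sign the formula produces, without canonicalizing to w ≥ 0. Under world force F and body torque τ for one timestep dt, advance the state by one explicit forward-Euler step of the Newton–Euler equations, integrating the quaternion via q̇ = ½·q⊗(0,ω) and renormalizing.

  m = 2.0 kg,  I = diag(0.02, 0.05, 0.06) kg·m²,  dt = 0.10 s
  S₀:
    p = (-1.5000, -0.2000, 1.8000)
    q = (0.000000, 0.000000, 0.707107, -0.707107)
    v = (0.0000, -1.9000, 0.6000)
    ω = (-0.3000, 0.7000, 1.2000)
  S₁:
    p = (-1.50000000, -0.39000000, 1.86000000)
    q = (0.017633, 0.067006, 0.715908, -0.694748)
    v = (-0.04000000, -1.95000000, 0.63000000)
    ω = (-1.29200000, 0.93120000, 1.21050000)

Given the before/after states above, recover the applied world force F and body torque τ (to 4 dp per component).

v₁ − v₀ = (-0.04000000, -0.05000000, 0.03000000)
m·(v₁−v₀)/dt = (-0.8000, -1.0000, 0.6000)
Δω = ω₁−ω₀ = (-0.99200000, 0.23120000, 0.01050000)
gyro term ω₀×Iω₀ = (0.0084, 0.0144, -0.0063)
applied torque τ = (-0.1900, 0.1300, 0.0000)

F = (-0.8000, -1.0000, 0.6000)
τ = (-0.1900, 0.1300, 0.0000)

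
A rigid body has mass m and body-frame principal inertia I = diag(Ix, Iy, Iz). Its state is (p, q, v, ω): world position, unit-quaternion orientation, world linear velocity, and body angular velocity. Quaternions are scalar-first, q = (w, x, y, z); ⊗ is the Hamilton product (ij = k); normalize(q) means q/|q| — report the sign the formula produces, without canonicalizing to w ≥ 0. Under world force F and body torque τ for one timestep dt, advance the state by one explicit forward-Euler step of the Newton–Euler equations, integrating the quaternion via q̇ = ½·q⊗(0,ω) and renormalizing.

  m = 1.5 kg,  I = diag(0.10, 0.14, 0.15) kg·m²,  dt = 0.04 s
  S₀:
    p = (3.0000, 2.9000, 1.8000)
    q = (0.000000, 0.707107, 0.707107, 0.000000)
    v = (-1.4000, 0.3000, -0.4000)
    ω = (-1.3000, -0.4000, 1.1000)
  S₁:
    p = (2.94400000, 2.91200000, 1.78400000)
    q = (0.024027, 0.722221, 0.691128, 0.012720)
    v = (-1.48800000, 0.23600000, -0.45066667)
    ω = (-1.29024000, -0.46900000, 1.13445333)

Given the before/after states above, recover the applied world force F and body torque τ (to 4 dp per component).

F = (-3.3000, -2.4000, -1.9000)
τ = (0.0200, -0.1700, 0.1500)

velocity change Δv = (-0.08800000, -0.06400000, -0.05066667)
m·(v₁−v₀)/dt = (-3.3000, -2.4000, -1.9000)
ω₁ − ω₀ = (0.00976000, -0.06900000, 0.03445333)
precession coupling = (-0.0044, 0.0715, 0.0208)
τ = I·(Δω/dt) + ω₀×(Iω₀) = (0.0200, -0.1700, 0.1500)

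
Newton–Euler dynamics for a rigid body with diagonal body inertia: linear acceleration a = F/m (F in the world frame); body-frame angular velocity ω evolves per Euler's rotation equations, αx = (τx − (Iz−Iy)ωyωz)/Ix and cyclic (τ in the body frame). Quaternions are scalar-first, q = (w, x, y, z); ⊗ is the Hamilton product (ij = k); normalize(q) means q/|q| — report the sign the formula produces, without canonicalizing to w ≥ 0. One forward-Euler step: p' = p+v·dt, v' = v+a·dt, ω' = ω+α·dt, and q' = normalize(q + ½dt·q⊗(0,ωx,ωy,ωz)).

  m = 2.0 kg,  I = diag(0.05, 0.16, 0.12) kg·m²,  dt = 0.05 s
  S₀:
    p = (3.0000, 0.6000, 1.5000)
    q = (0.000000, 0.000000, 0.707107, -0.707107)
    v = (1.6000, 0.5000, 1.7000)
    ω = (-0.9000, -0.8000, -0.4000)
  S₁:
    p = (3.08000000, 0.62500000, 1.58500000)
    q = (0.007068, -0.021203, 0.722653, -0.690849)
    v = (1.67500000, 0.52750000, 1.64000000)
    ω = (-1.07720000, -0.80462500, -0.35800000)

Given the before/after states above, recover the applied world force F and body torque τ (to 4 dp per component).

F = (3.0000, 1.1000, -2.4000)
τ = (-0.1900, -0.0400, 0.1800)

rate change Δω = (-0.17720000, -0.00462500, 0.04200000)
ω₀×(Iω₀) = (-0.0128, -0.0252, 0.0792)
applied torque τ = (-0.1900, -0.0400, 0.1800)
velocity change Δv = (0.07500000, 0.02750000, -0.06000000)
F = m·Δv/dt = (3.0000, 1.1000, -2.4000)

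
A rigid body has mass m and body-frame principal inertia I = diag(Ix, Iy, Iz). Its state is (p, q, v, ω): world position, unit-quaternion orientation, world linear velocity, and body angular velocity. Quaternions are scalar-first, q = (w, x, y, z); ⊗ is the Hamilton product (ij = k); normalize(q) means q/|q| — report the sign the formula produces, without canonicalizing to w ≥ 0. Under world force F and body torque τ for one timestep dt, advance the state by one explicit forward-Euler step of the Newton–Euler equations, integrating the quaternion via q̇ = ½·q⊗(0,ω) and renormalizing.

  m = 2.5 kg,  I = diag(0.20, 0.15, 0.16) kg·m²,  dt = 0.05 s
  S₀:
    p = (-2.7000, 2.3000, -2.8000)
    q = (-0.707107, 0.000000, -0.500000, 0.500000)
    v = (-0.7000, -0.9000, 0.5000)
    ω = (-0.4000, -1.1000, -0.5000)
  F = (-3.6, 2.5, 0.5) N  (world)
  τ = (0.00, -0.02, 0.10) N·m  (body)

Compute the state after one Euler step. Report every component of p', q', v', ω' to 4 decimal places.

p' = (-2.7350, 2.2550, -2.7750)
q' = (-0.7142, 0.0271, -0.4853, 0.5036)
v' = (-0.7720, -0.8500, 0.5100)
ω' = (-0.4014, -1.1093, -0.4619)

linear accel F/m = (-1.4400, 1.0000, 0.2000)
new position p' = (-2.7350, 2.2550, -2.7750)
v + (F/m)dt = (-0.7720, -0.8500, 0.5100)
(τ − ω×Iω)/I = (-0.0275, -0.1867, 0.7625)
ω' = ω + α·dt = (-0.4014, -1.1093, -0.4619)
Hamilton product q⊗(0,ω) = (-0.3000000, 1.0828428, 0.5778177, 0.1535535)
q' = normalize(q + ½dt·q⊗(0,ω)) = (-0.7142, 0.0271, -0.4853, 0.5036)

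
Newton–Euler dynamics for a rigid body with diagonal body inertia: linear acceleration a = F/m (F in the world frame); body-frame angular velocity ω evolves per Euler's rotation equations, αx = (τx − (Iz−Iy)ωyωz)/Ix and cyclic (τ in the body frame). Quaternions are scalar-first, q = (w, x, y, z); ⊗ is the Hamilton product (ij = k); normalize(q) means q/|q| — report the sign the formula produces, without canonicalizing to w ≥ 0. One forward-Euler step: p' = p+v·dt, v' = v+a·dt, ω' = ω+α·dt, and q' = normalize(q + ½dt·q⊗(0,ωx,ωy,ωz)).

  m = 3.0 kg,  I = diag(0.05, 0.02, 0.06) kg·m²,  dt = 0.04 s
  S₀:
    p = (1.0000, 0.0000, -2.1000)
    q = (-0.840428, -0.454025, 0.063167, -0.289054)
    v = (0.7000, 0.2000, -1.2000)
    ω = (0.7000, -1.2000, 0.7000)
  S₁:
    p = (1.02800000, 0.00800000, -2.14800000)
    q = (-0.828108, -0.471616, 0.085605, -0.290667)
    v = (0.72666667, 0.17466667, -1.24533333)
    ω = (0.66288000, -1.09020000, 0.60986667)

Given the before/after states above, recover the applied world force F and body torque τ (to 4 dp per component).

Δv = v₁−v₀ = (0.02666667, -0.02533333, -0.04533333)
applied force F = (2.0000, -1.9000, -3.4000)
rate change Δω = (-0.03712000, 0.10980000, -0.09013333)
τ = I·(Δω/dt) + ω₀×(Iω₀) = (-0.0800, 0.0500, -0.1100)

F = (2.0000, -1.9000, -3.4000)
τ = (-0.0800, 0.0500, -0.1100)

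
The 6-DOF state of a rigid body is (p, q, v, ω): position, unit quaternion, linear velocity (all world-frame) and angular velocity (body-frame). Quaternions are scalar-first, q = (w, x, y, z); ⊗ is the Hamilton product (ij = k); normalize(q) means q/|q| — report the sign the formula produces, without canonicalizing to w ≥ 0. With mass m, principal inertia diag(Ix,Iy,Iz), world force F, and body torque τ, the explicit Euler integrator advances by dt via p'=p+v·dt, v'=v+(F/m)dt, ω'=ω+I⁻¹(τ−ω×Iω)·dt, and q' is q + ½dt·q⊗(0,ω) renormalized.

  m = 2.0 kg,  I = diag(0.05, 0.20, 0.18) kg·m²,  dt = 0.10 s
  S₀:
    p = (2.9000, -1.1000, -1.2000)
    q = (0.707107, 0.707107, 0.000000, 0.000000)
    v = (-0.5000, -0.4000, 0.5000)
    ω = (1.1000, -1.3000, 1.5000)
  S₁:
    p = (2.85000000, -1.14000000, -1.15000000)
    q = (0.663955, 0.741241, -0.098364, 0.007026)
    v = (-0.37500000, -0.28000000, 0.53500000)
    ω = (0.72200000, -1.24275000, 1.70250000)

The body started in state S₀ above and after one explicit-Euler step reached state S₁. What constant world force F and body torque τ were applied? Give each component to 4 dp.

velocity change Δv = (0.12500000, 0.12000000, 0.03500000)
applied force F = (2.5000, 2.4000, 0.7000)
rate change Δω = (-0.37800000, 0.05725000, 0.20250000)
ω₀×(Iω₀) = (0.0390, -0.2145, -0.2145)
applied torque τ = (-0.1500, -0.1000, 0.1500)

F = (2.5000, 2.4000, 0.7000)
τ = (-0.1500, -0.1000, 0.1500)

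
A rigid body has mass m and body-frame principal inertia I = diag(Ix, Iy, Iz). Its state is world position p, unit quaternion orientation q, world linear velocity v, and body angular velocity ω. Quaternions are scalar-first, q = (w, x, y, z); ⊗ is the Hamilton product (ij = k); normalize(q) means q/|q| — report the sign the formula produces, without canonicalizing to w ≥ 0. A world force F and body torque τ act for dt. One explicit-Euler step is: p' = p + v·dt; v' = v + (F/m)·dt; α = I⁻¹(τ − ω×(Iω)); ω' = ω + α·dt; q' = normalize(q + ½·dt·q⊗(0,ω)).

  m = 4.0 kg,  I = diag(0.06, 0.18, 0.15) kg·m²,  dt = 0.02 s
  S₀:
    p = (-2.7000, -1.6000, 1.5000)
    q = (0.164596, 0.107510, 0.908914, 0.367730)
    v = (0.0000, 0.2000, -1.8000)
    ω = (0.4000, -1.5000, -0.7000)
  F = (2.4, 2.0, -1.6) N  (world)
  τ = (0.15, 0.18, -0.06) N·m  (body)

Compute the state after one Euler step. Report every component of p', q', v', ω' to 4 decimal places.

p' = (-2.7000, -1.5960, 1.4640)
q' = (0.1803, 0.1073, 0.9085, 0.3613)
v' = (0.0120, 0.2100, -1.8080)
ω' = (0.4605, -1.4828, -0.6984)

(τ − ω×Iω)/I = (3.0250, 0.8600, 0.0800)
ω + α·dt = (0.4605, -1.4828, -0.6984)
2q̇ = q⊗(0,ω) = (1.5777780, -0.0188064, -0.0245450, -0.6400478)
q' = normalize(q + ½dt·q⊗(0,ω)) = (0.1803, 0.1073, 0.9085, 0.3613)
p + v·dt = (-2.7000, -1.5960, 1.4640)
v' = v + a·dt = (0.0120, 0.2100, -1.8080)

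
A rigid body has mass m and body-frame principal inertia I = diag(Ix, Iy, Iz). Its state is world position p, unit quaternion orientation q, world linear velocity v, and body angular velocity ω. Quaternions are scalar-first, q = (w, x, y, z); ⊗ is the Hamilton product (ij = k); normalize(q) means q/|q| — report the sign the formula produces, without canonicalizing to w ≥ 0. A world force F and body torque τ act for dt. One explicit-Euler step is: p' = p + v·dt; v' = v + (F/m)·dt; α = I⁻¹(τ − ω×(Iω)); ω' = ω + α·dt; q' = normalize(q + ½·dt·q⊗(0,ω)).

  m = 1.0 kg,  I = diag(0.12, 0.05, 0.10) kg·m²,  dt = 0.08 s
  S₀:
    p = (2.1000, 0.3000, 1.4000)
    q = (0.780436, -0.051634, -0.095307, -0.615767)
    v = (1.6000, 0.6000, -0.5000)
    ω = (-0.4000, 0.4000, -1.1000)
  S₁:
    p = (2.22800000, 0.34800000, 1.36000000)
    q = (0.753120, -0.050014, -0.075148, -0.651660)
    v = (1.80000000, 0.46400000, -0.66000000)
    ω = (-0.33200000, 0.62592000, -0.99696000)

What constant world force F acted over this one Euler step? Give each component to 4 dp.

v₁ − v₀ = (0.20000000, -0.13600000, -0.16000000)
applied force F = (2.5000, -1.7000, -2.0000)

F = (2.5000, -1.7000, -2.0000)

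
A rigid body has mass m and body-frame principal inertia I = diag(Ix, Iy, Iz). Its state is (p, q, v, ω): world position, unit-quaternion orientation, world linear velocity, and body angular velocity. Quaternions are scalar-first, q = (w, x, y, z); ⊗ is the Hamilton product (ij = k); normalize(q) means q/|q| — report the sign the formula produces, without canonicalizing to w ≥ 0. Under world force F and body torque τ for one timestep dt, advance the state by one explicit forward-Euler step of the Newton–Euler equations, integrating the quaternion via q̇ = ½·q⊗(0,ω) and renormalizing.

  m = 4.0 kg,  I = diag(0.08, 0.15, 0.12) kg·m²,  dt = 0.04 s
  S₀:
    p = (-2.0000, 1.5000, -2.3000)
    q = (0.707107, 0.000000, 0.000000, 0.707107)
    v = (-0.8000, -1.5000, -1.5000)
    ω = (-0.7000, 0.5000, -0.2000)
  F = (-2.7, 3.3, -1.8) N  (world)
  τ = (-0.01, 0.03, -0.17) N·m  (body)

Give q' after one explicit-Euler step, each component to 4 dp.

Hamilton product q⊗(0,ω) = (0.1414214, -0.8485284, -0.1414214, -0.1414214)
updated quaternion q' = (0.7098, -0.0170, -0.0028, 0.7042)

q' = (0.7098, -0.0170, -0.0028, 0.7042)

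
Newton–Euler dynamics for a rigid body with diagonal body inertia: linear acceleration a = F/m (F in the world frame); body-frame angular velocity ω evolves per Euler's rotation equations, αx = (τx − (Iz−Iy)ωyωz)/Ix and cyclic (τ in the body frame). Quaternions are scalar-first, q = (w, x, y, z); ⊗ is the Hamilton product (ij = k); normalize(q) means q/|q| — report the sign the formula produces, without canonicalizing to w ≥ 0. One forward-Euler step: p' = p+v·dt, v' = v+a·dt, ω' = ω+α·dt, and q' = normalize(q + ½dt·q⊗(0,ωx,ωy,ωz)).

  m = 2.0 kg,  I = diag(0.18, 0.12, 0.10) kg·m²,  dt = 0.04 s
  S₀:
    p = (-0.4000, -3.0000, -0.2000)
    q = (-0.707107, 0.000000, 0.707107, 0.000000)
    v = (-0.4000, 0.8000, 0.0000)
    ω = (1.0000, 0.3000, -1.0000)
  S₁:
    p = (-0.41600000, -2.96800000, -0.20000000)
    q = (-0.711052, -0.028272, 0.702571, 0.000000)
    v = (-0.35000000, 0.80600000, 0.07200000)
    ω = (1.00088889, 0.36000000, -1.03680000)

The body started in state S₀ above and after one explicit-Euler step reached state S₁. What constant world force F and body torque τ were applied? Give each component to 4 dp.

F = (2.5000, 0.3000, 3.6000)
τ = (0.0100, 0.1000, -0.1100)

rate change Δω = (0.00088889, 0.06000000, -0.03680000)
gyro term ω₀×Iω₀ = (0.0060, -0.0800, -0.0180)
I·α + gyro = (0.0100, 0.1000, -0.1100)
v₁ − v₀ = (0.05000000, 0.00600000, 0.07200000)
F = m·Δv/dt = (2.5000, 0.3000, 3.6000)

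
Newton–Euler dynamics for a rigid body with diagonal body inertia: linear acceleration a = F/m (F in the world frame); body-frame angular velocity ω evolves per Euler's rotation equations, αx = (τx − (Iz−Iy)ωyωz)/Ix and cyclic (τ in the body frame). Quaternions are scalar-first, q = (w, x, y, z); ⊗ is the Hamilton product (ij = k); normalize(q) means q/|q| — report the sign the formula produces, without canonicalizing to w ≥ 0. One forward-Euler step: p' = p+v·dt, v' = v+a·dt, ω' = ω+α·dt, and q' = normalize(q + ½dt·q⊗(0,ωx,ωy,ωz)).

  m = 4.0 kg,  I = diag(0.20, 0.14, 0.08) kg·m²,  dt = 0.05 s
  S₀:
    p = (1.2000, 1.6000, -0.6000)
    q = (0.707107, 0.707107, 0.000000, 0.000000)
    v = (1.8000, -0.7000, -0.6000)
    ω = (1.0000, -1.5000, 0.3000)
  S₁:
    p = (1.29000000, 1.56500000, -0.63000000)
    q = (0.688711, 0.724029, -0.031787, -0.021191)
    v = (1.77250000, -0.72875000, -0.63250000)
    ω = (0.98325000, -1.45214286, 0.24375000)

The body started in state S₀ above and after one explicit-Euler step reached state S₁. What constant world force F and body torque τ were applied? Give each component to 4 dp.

Δv = v₁−v₀ = (-0.02750000, -0.02875000, -0.03250000)
m·(v₁−v₀)/dt = (-2.2000, -2.3000, -2.6000)
rate change Δω = (-0.01675000, 0.04785714, -0.05625000)
I·α + gyro = (-0.0400, 0.1700, 0.0000)

F = (-2.2000, -2.3000, -2.6000)
τ = (-0.0400, 0.1700, 0.0000)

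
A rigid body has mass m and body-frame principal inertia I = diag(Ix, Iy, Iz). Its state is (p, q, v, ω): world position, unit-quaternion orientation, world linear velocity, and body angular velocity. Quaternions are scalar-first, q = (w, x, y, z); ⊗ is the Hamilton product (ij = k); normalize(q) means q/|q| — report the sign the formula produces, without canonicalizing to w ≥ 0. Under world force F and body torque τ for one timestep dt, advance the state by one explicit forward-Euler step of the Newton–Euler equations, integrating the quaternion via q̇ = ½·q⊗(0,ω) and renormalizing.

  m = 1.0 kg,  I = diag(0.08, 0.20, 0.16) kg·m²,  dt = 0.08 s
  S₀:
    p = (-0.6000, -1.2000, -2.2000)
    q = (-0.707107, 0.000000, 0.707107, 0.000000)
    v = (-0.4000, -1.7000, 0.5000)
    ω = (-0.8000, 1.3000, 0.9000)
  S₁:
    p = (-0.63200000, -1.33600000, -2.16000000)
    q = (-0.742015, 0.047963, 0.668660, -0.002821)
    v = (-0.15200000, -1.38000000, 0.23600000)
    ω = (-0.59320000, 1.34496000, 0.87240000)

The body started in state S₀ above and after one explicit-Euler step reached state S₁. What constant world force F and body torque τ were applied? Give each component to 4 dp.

ω₁ − ω₀ = (0.20680000, 0.04496000, -0.02760000)
precession coupling = (-0.0468, 0.0576, -0.1248)
applied torque τ = (0.1600, 0.1700, -0.1800)
Δv = v₁−v₀ = (0.24800000, 0.32000000, -0.26400000)
m·(v₁−v₀)/dt = (3.1000, 4.0000, -3.3000)

F = (3.1000, 4.0000, -3.3000)
τ = (0.1600, 0.1700, -0.1800)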